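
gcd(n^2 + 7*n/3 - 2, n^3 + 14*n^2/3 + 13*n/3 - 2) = n + 3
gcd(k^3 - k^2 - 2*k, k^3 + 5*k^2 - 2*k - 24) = k - 2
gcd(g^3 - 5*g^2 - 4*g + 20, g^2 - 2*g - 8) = g + 2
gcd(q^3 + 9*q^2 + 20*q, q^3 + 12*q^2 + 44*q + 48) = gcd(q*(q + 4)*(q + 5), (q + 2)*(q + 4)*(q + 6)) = q + 4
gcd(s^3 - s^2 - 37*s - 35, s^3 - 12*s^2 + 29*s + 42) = s^2 - 6*s - 7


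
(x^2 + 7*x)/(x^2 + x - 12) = x*(x + 7)/(x^2 + x - 12)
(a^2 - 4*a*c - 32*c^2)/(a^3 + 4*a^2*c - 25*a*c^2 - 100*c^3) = (a - 8*c)/(a^2 - 25*c^2)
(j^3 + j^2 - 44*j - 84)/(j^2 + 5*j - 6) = (j^2 - 5*j - 14)/(j - 1)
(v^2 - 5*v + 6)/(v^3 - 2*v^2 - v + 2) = (v - 3)/(v^2 - 1)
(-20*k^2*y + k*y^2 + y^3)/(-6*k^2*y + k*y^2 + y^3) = (-20*k^2 + k*y + y^2)/(-6*k^2 + k*y + y^2)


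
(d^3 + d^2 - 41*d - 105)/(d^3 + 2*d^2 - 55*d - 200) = (d^2 - 4*d - 21)/(d^2 - 3*d - 40)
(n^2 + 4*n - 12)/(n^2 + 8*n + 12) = (n - 2)/(n + 2)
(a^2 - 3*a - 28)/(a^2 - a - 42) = (a + 4)/(a + 6)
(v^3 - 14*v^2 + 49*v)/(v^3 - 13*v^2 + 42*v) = (v - 7)/(v - 6)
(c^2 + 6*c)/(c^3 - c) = (c + 6)/(c^2 - 1)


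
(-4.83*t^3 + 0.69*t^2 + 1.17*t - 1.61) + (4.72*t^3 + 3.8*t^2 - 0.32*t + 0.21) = -0.11*t^3 + 4.49*t^2 + 0.85*t - 1.4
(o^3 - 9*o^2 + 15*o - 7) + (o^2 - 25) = o^3 - 8*o^2 + 15*o - 32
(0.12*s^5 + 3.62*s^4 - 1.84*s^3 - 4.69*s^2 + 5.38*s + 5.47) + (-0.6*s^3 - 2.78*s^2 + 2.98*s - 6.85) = 0.12*s^5 + 3.62*s^4 - 2.44*s^3 - 7.47*s^2 + 8.36*s - 1.38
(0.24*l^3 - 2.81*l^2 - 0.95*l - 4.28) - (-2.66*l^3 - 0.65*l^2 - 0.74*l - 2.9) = 2.9*l^3 - 2.16*l^2 - 0.21*l - 1.38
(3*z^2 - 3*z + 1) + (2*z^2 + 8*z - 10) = 5*z^2 + 5*z - 9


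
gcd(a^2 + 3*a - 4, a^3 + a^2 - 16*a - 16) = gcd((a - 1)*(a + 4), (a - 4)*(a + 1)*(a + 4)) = a + 4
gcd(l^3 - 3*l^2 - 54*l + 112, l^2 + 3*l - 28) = l + 7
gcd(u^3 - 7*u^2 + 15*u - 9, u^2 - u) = u - 1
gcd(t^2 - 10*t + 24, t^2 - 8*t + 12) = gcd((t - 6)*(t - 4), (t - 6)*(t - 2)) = t - 6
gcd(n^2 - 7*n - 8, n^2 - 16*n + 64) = n - 8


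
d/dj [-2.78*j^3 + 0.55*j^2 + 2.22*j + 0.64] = -8.34*j^2 + 1.1*j + 2.22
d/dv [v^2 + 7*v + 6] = 2*v + 7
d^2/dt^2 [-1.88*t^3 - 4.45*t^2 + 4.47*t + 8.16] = -11.28*t - 8.9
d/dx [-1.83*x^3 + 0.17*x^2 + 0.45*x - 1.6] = -5.49*x^2 + 0.34*x + 0.45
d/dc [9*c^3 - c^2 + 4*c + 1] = 27*c^2 - 2*c + 4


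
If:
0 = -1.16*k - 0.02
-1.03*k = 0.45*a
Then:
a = 0.04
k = -0.02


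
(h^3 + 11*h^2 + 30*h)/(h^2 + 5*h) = h + 6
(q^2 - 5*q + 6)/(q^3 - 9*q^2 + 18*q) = (q - 2)/(q*(q - 6))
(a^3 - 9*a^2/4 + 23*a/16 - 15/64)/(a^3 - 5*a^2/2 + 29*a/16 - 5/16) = (a - 3/4)/(a - 1)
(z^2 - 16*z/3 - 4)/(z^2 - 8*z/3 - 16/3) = (-3*z^2 + 16*z + 12)/(-3*z^2 + 8*z + 16)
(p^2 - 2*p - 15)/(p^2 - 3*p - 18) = (p - 5)/(p - 6)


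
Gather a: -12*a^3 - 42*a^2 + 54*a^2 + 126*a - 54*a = -12*a^3 + 12*a^2 + 72*a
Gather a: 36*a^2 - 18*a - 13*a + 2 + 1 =36*a^2 - 31*a + 3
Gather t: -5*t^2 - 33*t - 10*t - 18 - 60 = -5*t^2 - 43*t - 78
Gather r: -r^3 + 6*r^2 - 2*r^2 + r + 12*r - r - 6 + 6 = -r^3 + 4*r^2 + 12*r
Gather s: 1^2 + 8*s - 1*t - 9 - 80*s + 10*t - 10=-72*s + 9*t - 18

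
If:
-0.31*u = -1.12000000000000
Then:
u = 3.61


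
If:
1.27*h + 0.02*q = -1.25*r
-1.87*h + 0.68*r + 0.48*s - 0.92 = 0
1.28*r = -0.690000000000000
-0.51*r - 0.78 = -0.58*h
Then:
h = 0.87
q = -21.61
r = -0.54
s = 6.07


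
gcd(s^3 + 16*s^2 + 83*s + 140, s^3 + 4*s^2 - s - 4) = s + 4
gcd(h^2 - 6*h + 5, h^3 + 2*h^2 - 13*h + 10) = h - 1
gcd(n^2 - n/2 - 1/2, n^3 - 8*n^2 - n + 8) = n - 1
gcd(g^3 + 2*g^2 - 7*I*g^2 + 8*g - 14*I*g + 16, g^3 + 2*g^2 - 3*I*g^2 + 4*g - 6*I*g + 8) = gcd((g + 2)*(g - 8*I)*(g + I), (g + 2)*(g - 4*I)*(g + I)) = g^2 + g*(2 + I) + 2*I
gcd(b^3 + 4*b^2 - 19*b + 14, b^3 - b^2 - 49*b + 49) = b^2 + 6*b - 7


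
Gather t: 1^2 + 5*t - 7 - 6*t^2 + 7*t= -6*t^2 + 12*t - 6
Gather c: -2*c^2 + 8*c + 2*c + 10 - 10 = -2*c^2 + 10*c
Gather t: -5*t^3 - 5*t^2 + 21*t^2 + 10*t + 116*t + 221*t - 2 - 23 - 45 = -5*t^3 + 16*t^2 + 347*t - 70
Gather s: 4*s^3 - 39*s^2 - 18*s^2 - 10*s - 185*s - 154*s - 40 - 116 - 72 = 4*s^3 - 57*s^2 - 349*s - 228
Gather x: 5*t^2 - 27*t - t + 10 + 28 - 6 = 5*t^2 - 28*t + 32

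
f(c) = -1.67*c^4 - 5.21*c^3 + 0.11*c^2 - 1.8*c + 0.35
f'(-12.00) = 9287.88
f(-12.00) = -25588.45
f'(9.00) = -6135.57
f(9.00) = -14761.90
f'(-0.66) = -6.83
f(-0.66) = 2.77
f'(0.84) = -16.60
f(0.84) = -5.00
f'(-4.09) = 192.87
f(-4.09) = -101.31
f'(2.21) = -149.76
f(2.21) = -99.16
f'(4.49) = -920.58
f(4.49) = -1155.86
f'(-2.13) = -8.63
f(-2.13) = 20.66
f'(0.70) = -11.60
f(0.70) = -3.04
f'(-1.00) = -10.97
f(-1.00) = 5.80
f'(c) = -6.68*c^3 - 15.63*c^2 + 0.22*c - 1.8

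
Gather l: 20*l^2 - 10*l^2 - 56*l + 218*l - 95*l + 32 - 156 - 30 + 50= 10*l^2 + 67*l - 104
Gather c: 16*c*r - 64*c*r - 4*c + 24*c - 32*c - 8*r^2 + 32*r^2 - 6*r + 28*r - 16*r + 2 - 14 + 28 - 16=c*(-48*r - 12) + 24*r^2 + 6*r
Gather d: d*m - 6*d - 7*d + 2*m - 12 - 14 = d*(m - 13) + 2*m - 26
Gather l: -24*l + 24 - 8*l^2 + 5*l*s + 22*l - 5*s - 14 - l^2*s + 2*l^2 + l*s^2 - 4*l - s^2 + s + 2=l^2*(-s - 6) + l*(s^2 + 5*s - 6) - s^2 - 4*s + 12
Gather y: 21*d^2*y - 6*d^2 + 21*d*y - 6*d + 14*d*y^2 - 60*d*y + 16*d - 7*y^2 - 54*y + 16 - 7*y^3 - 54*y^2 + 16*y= -6*d^2 + 10*d - 7*y^3 + y^2*(14*d - 61) + y*(21*d^2 - 39*d - 38) + 16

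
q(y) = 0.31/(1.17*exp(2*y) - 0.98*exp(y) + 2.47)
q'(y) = 0.31*(-2.34*exp(2*y) + 0.98*exp(y))/(1.17*exp(2*y) - 0.98*exp(y) + 2.47)^2 = (0.3038 - 0.7254*exp(y))*exp(y)/(1.17*exp(2*y) - 0.98*exp(y) + 2.47)^2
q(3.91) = 0.00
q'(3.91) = -0.00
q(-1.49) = 0.13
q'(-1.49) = 0.01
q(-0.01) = 0.12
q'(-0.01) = -0.06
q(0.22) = 0.10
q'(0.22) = -0.08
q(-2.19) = 0.13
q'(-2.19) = 0.00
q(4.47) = 0.00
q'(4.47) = -0.00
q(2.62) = 0.00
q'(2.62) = -0.00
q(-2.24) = 0.13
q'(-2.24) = 0.00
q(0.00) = 0.12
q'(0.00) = -0.06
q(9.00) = 0.00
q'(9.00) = 0.00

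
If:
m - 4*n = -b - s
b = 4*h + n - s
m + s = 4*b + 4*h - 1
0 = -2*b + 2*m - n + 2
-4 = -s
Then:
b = 9/22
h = 73/88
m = -1/22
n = 12/11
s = 4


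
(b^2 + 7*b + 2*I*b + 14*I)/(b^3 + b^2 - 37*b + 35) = (b + 2*I)/(b^2 - 6*b + 5)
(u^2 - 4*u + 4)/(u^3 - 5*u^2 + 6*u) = (u - 2)/(u*(u - 3))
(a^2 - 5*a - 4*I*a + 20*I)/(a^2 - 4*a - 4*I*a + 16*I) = (a - 5)/(a - 4)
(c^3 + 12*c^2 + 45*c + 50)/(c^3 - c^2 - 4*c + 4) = (c^2 + 10*c + 25)/(c^2 - 3*c + 2)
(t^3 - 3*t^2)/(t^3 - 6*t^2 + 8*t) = t*(t - 3)/(t^2 - 6*t + 8)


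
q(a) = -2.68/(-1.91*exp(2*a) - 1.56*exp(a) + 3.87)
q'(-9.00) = 0.00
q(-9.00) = -0.69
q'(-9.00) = 0.00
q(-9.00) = -0.69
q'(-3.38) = -0.01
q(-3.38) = -0.70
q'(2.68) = -0.01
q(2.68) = 0.01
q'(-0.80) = -0.51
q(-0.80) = -0.96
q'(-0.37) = -2.20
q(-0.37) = -1.42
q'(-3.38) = -0.01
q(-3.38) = -0.70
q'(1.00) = -0.41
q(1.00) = 0.19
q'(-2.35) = -0.04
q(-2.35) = -0.72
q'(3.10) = -0.01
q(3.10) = 0.00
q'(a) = -2.68*(3.82*exp(2*a) + 1.56*exp(a))/(-1.91*exp(2*a) - 1.56*exp(a) + 3.87)^2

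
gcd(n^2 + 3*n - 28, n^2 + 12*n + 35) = n + 7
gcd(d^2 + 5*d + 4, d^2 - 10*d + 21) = 1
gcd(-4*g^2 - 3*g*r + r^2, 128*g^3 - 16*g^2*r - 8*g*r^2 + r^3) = -4*g + r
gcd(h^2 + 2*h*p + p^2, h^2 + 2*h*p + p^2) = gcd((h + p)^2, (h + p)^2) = h^2 + 2*h*p + p^2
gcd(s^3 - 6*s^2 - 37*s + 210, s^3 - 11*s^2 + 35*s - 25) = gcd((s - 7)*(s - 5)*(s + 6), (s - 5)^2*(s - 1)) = s - 5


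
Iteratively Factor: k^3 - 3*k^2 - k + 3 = (k - 3)*(k^2 - 1) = (k - 3)*(k + 1)*(k - 1)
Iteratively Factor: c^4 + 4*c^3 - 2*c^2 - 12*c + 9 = (c + 3)*(c^3 + c^2 - 5*c + 3) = (c - 1)*(c + 3)*(c^2 + 2*c - 3) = (c - 1)^2*(c + 3)*(c + 3)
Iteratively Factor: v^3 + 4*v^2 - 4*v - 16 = (v - 2)*(v^2 + 6*v + 8) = (v - 2)*(v + 4)*(v + 2)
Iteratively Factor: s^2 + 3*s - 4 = (s - 1)*(s + 4)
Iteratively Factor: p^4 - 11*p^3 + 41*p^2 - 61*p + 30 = (p - 3)*(p^3 - 8*p^2 + 17*p - 10) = (p - 5)*(p - 3)*(p^2 - 3*p + 2) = (p - 5)*(p - 3)*(p - 1)*(p - 2)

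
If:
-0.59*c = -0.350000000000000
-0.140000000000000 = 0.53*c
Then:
No Solution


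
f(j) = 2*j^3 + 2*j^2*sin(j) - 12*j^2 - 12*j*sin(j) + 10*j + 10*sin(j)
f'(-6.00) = 507.81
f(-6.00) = -880.97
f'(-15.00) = 1280.62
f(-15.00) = -10016.18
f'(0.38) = 3.18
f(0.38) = 4.30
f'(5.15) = 38.27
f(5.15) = 5.28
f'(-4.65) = 214.00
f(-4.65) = -398.23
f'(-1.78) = 82.60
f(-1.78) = -103.98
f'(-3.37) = 82.00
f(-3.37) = -229.96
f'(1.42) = -18.68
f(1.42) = -7.24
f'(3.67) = 7.52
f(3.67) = -22.48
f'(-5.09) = 302.84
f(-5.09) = -511.30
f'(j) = 2*j^2*cos(j) + 6*j^2 + 4*j*sin(j) - 12*j*cos(j) - 24*j - 12*sin(j) + 10*cos(j) + 10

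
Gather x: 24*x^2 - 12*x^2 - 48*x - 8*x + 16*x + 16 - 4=12*x^2 - 40*x + 12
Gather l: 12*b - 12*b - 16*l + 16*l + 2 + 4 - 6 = 0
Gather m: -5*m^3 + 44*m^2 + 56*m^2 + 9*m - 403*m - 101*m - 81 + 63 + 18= -5*m^3 + 100*m^2 - 495*m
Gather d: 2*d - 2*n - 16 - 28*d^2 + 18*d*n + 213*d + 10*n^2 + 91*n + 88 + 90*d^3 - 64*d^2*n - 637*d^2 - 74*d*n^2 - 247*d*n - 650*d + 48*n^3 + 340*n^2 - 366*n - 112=90*d^3 + d^2*(-64*n - 665) + d*(-74*n^2 - 229*n - 435) + 48*n^3 + 350*n^2 - 277*n - 40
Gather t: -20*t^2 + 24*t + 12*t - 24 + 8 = -20*t^2 + 36*t - 16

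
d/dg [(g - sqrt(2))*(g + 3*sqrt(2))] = 2*g + 2*sqrt(2)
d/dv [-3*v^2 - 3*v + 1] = -6*v - 3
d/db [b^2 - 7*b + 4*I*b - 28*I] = 2*b - 7 + 4*I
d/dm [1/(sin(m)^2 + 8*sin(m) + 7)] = -2*(sin(m) + 4)*cos(m)/(sin(m)^2 + 8*sin(m) + 7)^2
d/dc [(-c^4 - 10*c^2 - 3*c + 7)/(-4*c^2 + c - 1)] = (8*c^5 - 3*c^4 + 4*c^3 - 22*c^2 + 76*c - 4)/(16*c^4 - 8*c^3 + 9*c^2 - 2*c + 1)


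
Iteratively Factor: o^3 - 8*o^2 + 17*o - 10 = (o - 1)*(o^2 - 7*o + 10) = (o - 2)*(o - 1)*(o - 5)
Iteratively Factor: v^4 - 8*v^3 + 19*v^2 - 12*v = (v - 3)*(v^3 - 5*v^2 + 4*v) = v*(v - 3)*(v^2 - 5*v + 4) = v*(v - 4)*(v - 3)*(v - 1)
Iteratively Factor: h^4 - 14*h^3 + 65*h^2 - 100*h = (h - 5)*(h^3 - 9*h^2 + 20*h) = (h - 5)*(h - 4)*(h^2 - 5*h) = (h - 5)^2*(h - 4)*(h)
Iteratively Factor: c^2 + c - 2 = (c - 1)*(c + 2)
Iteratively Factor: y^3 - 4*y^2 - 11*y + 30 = (y + 3)*(y^2 - 7*y + 10) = (y - 5)*(y + 3)*(y - 2)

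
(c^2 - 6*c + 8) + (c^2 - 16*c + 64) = 2*c^2 - 22*c + 72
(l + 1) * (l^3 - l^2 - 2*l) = l^4 - 3*l^2 - 2*l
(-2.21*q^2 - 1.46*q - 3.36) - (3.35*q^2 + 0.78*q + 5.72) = -5.56*q^2 - 2.24*q - 9.08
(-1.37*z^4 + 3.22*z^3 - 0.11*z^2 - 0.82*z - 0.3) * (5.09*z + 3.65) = -6.9733*z^5 + 11.3893*z^4 + 11.1931*z^3 - 4.5753*z^2 - 4.52*z - 1.095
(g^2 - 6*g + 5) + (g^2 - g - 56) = 2*g^2 - 7*g - 51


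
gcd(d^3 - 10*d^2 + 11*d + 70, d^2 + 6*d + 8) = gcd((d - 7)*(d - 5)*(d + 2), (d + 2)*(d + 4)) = d + 2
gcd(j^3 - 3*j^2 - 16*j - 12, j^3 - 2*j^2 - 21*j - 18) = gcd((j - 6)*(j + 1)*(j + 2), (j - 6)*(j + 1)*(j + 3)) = j^2 - 5*j - 6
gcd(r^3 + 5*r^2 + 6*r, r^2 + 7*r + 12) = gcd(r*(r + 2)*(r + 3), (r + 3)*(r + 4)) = r + 3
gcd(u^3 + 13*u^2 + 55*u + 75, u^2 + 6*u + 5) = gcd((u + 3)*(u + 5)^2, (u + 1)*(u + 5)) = u + 5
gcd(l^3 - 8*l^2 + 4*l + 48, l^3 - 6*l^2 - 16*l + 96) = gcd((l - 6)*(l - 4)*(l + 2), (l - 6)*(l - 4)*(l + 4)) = l^2 - 10*l + 24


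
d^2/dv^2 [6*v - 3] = 0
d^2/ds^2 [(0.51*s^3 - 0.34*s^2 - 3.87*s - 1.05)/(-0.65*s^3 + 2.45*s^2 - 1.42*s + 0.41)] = (-1.33705*s^6 + 12.63483*s^5 - 35.16825*s^4 + 15.163452*s^3 + 55.739262*s^2 - 44.077626*s + 6.745526)/(0.274625*s^9 - 3.105375*s^8 + 13.504725*s^7 - 28.7939*s^6 + 33.42018*s^5 - 24.474195*s^4 + 11.749423*s^3 - 3.715707*s^2 + 0.716106*s - 0.068921)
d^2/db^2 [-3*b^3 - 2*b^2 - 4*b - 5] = -18*b - 4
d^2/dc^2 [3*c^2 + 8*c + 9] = 6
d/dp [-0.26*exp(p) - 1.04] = -0.26*exp(p)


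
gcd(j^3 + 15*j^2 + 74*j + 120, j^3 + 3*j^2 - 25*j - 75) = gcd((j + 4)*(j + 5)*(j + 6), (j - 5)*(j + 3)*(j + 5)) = j + 5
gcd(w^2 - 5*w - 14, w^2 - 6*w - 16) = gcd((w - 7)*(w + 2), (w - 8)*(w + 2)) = w + 2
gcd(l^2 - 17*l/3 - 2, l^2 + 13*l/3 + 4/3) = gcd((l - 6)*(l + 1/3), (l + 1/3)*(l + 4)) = l + 1/3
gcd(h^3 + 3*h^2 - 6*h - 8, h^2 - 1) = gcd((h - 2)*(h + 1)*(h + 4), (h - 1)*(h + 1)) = h + 1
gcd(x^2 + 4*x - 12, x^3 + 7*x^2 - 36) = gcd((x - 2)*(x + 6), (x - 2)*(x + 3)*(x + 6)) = x^2 + 4*x - 12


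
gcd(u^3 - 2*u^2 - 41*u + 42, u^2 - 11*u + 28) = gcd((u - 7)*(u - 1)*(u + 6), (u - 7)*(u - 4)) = u - 7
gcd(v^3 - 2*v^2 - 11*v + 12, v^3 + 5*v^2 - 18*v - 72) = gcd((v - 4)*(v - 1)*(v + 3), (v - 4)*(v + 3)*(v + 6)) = v^2 - v - 12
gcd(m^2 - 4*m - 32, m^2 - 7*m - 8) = m - 8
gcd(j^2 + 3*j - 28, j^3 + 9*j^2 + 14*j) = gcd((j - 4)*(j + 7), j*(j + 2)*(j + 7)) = j + 7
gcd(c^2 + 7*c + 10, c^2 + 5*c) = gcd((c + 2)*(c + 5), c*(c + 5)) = c + 5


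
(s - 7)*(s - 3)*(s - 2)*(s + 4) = s^4 - 8*s^3 - 7*s^2 + 122*s - 168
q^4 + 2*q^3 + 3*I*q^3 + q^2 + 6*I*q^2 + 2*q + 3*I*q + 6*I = (q + 2)*(q - I)*(q + I)*(q + 3*I)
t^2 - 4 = (t - 2)*(t + 2)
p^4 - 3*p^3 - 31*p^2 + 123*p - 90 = (p - 5)*(p - 3)*(p - 1)*(p + 6)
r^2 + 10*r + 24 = (r + 4)*(r + 6)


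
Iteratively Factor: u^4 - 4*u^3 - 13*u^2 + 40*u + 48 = (u - 4)*(u^3 - 13*u - 12) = (u - 4)^2*(u^2 + 4*u + 3) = (u - 4)^2*(u + 1)*(u + 3)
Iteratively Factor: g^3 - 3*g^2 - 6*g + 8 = (g + 2)*(g^2 - 5*g + 4) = (g - 1)*(g + 2)*(g - 4)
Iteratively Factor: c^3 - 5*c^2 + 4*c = (c - 1)*(c^2 - 4*c) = (c - 4)*(c - 1)*(c)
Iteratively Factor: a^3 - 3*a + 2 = (a + 2)*(a^2 - 2*a + 1) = (a - 1)*(a + 2)*(a - 1)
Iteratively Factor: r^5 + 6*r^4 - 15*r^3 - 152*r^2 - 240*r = (r + 4)*(r^4 + 2*r^3 - 23*r^2 - 60*r) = (r - 5)*(r + 4)*(r^3 + 7*r^2 + 12*r) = (r - 5)*(r + 4)^2*(r^2 + 3*r) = (r - 5)*(r + 3)*(r + 4)^2*(r)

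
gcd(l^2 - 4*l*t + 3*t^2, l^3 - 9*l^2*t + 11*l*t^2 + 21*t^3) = -l + 3*t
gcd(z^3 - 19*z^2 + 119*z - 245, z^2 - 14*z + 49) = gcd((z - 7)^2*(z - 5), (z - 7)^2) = z^2 - 14*z + 49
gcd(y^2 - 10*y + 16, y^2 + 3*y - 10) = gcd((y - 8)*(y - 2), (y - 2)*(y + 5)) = y - 2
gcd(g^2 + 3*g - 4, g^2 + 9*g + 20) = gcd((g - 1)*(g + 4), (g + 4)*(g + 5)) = g + 4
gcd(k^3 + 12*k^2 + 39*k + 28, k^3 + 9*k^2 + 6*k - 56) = k^2 + 11*k + 28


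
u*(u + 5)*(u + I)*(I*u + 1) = I*u^4 + 5*I*u^3 + I*u^2 + 5*I*u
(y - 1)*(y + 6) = y^2 + 5*y - 6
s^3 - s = s*(s - 1)*(s + 1)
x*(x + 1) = x^2 + x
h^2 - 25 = (h - 5)*(h + 5)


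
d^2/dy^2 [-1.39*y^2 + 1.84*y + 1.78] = -2.78000000000000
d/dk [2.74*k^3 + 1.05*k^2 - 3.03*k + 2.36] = 8.22*k^2 + 2.1*k - 3.03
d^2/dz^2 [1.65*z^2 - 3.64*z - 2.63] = 3.30000000000000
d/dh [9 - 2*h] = -2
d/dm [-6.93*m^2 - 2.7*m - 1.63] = -13.86*m - 2.7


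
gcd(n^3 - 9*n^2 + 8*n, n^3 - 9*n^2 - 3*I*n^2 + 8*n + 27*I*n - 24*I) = n^2 - 9*n + 8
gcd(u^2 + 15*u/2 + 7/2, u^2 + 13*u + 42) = u + 7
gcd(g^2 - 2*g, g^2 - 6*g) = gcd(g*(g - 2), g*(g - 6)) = g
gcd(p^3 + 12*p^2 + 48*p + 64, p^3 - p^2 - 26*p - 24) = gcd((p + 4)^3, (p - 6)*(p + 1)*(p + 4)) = p + 4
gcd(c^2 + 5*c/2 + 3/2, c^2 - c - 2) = c + 1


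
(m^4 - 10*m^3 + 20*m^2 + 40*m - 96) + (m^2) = m^4 - 10*m^3 + 21*m^2 + 40*m - 96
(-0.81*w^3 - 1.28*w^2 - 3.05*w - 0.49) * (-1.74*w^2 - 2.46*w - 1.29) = 1.4094*w^5 + 4.2198*w^4 + 9.5007*w^3 + 10.0068*w^2 + 5.1399*w + 0.6321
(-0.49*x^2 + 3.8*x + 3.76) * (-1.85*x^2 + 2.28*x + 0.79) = 0.9065*x^4 - 8.1472*x^3 + 1.3209*x^2 + 11.5748*x + 2.9704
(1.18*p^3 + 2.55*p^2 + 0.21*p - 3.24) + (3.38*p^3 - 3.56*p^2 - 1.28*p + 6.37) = 4.56*p^3 - 1.01*p^2 - 1.07*p + 3.13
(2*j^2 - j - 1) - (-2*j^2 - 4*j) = 4*j^2 + 3*j - 1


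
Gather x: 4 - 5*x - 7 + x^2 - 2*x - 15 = x^2 - 7*x - 18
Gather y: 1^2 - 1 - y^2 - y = -y^2 - y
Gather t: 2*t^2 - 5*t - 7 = 2*t^2 - 5*t - 7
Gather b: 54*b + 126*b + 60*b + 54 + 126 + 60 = 240*b + 240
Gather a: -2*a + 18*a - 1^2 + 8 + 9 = 16*a + 16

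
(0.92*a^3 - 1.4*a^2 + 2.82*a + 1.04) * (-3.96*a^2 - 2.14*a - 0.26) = -3.6432*a^5 + 3.5752*a^4 - 8.4104*a^3 - 9.7892*a^2 - 2.9588*a - 0.2704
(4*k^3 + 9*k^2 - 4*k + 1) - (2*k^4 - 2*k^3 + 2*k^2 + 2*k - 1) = -2*k^4 + 6*k^3 + 7*k^2 - 6*k + 2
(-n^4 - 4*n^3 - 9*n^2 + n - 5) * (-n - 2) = n^5 + 6*n^4 + 17*n^3 + 17*n^2 + 3*n + 10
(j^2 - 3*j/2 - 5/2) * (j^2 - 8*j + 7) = j^4 - 19*j^3/2 + 33*j^2/2 + 19*j/2 - 35/2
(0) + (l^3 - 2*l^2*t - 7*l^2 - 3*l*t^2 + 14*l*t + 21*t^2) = l^3 - 2*l^2*t - 7*l^2 - 3*l*t^2 + 14*l*t + 21*t^2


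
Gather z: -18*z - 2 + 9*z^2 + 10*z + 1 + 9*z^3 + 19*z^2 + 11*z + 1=9*z^3 + 28*z^2 + 3*z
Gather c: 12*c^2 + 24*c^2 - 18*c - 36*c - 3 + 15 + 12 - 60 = 36*c^2 - 54*c - 36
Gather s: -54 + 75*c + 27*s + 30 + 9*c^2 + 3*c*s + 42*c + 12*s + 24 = 9*c^2 + 117*c + s*(3*c + 39)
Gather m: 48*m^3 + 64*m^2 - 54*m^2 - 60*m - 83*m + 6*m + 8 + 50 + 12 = 48*m^3 + 10*m^2 - 137*m + 70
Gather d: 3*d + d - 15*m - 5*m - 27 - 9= 4*d - 20*m - 36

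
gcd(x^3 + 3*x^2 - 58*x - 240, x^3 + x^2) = 1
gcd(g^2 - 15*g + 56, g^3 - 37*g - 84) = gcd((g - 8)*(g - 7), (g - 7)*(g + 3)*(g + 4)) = g - 7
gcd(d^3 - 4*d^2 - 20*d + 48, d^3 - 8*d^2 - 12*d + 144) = d^2 - 2*d - 24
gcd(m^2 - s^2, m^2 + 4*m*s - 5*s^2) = -m + s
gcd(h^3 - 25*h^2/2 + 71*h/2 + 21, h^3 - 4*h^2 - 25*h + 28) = h - 7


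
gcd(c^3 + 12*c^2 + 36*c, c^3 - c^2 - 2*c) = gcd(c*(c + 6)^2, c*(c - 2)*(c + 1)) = c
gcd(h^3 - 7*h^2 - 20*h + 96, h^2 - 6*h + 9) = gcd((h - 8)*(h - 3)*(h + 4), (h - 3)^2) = h - 3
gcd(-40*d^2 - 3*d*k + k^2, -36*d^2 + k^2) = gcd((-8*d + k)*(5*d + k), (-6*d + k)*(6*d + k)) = 1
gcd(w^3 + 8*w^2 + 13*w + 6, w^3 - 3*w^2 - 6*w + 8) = 1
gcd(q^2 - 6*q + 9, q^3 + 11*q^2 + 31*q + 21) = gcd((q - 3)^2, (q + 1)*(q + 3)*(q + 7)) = 1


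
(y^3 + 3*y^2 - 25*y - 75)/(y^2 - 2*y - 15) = y + 5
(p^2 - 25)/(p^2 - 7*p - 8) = (25 - p^2)/(-p^2 + 7*p + 8)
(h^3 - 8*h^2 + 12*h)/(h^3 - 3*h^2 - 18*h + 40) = h*(h - 6)/(h^2 - h - 20)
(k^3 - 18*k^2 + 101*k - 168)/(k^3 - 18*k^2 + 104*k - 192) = (k^2 - 10*k + 21)/(k^2 - 10*k + 24)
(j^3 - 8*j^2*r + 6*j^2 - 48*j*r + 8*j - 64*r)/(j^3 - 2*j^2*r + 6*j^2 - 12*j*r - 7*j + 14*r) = (j^3 - 8*j^2*r + 6*j^2 - 48*j*r + 8*j - 64*r)/(j^3 - 2*j^2*r + 6*j^2 - 12*j*r - 7*j + 14*r)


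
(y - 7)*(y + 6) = y^2 - y - 42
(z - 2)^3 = z^3 - 6*z^2 + 12*z - 8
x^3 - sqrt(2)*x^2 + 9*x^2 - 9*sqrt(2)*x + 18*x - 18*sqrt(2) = (x + 3)*(x + 6)*(x - sqrt(2))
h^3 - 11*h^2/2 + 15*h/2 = h*(h - 3)*(h - 5/2)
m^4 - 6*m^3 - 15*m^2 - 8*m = m*(m - 8)*(m + 1)^2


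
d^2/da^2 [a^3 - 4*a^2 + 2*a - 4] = 6*a - 8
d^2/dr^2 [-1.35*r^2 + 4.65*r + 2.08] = -2.70000000000000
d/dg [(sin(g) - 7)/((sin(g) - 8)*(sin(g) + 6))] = (14*sin(g) + cos(g)^2 - 63)*cos(g)/((sin(g) - 8)^2*(sin(g) + 6)^2)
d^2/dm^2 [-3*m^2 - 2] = -6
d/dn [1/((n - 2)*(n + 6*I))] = ((2 - n)*(n + 6*I) - (n - 2)^2)/((n - 2)^3*(n + 6*I)^2)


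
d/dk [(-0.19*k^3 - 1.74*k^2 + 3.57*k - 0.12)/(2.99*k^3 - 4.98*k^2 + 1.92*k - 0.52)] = (-2.22044604925031e-16*k^5 + 6.1488*k^4 - 22.0782*k^3 + 15.8106*k^2 + 0.6144*k - 1.626)/(8.9401*k^6 - 29.7804*k^5 + 36.282*k^4 - 22.2328*k^3 + 8.8656*k^2 - 1.9968*k + 0.2704)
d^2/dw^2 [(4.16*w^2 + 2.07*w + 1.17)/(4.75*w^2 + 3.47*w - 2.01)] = (-43.7256500000001*w^3 + 396.69435*w^2 + 234.2871*w + 113.005746)/(107.171875*w^6 + 234.875625*w^5 + 35.53095*w^4 - 156.997027*w^3 - 15.035202*w^2 + 42.057441*w - 8.120601)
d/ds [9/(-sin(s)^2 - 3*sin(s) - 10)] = 9*(2*sin(s) + 3)*cos(s)/(sin(s)^2 + 3*sin(s) + 10)^2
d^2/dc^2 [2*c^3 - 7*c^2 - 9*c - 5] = 12*c - 14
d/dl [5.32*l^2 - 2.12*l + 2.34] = 10.64*l - 2.12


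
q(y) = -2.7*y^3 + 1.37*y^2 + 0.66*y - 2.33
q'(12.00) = -1132.86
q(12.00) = -4462.73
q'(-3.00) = -80.46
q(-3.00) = 80.92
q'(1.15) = -6.90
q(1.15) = -3.87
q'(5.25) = -208.21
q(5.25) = -351.80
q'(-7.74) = -505.80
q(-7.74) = 1326.58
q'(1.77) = -19.87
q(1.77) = -11.84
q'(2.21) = -32.85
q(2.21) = -23.32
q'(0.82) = -2.54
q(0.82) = -2.36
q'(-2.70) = -65.79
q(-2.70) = 59.02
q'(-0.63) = -4.28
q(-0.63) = -1.53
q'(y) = -8.1*y^2 + 2.74*y + 0.66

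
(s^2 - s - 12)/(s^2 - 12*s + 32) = (s + 3)/(s - 8)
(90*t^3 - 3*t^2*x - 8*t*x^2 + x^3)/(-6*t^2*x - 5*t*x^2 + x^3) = (-15*t^2 - 2*t*x + x^2)/(x*(t + x))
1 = 1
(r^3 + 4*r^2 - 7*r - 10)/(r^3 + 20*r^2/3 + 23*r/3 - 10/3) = 3*(r^2 - r - 2)/(3*r^2 + 5*r - 2)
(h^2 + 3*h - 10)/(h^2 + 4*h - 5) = (h - 2)/(h - 1)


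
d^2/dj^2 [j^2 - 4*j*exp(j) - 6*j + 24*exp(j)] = -4*j*exp(j) + 16*exp(j) + 2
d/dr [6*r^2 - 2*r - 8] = 12*r - 2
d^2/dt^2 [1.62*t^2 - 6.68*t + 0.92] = 3.24000000000000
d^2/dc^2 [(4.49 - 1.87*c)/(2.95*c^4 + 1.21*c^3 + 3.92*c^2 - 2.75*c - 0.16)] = (-195.2841*c^7 + 674.68506*c^6 + 334.636368*c^5 + 869.247234*c^4 + 107.483002*c^3 + 345.414942*c^2 - 292.2348*c + 75.189106)/(25.672375*c^12 + 31.590075*c^11 + 115.298685*c^10 + 13.930576*c^9 + 90.136506*c^8 - 150.531513*c^7 + 37.097405*c^6 - 96.086397*c^5 + 84.980088*c^4 - 10.355147*c^3 - 3.328944*c^2 - 0.2112*c - 0.004096)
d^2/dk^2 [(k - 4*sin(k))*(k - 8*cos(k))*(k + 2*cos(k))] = 4*k^2*sin(k) + 6*k^2*cos(k) + 24*k*sin(k) - 48*k*sin(2*k) - 16*k*cos(k) + 32*k*cos(2*k) + 6*k - 24*sin(k) + 32*sin(2*k) - 144*sin(3*k) - 12*cos(k) + 48*cos(2*k)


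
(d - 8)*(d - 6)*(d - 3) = d^3 - 17*d^2 + 90*d - 144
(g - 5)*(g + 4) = g^2 - g - 20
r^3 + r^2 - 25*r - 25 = (r - 5)*(r + 1)*(r + 5)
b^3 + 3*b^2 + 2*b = b*(b + 1)*(b + 2)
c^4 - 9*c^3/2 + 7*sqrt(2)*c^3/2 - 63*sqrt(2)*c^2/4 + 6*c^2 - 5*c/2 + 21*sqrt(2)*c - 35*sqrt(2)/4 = (c - 5/2)*(c - 1)^2*(c + 7*sqrt(2)/2)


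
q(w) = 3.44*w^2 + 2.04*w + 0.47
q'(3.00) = 22.68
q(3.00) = 37.55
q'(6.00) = 43.32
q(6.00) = 136.55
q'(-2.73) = -16.74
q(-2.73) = 20.54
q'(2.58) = 19.79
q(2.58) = 28.63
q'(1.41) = 11.74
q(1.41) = 10.19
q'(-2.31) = -13.85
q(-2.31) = 14.11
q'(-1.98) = -11.58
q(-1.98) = 9.92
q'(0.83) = 7.75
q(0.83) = 4.53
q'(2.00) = 15.80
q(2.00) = 18.31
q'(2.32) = 18.00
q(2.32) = 23.72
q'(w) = 6.88*w + 2.04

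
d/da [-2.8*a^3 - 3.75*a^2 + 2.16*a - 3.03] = -8.4*a^2 - 7.5*a + 2.16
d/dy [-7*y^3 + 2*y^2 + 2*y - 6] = -21*y^2 + 4*y + 2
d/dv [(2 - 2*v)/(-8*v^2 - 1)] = 2*(8*v^2 - 16*v*(v - 1) + 1)/(8*v^2 + 1)^2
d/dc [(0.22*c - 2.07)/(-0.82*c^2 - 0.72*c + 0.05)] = (0.1804*c^2 - 3.3948*c - 1.4794)/(0.6724*c^4 + 1.1808*c^3 + 0.4364*c^2 - 0.072*c + 0.0025)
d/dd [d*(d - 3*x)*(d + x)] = 3*d^2 - 4*d*x - 3*x^2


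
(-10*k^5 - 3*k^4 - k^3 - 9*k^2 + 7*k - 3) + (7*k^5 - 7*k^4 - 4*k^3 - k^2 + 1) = -3*k^5 - 10*k^4 - 5*k^3 - 10*k^2 + 7*k - 2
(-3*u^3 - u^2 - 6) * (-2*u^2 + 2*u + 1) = 6*u^5 - 4*u^4 - 5*u^3 + 11*u^2 - 12*u - 6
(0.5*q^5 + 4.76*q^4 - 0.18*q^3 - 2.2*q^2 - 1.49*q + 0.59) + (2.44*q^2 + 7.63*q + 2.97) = 0.5*q^5 + 4.76*q^4 - 0.18*q^3 + 0.24*q^2 + 6.14*q + 3.56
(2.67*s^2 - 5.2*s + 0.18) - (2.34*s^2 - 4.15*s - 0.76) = 0.33*s^2 - 1.05*s + 0.94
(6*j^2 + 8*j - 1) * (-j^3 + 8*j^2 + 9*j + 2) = -6*j^5 + 40*j^4 + 119*j^3 + 76*j^2 + 7*j - 2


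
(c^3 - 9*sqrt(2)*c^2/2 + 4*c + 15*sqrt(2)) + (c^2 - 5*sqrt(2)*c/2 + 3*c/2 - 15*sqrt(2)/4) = c^3 - 9*sqrt(2)*c^2/2 + c^2 - 5*sqrt(2)*c/2 + 11*c/2 + 45*sqrt(2)/4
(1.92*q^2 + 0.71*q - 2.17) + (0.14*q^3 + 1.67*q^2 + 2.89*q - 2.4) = 0.14*q^3 + 3.59*q^2 + 3.6*q - 4.57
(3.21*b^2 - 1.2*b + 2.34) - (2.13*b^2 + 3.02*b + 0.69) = 1.08*b^2 - 4.22*b + 1.65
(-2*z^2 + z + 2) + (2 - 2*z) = -2*z^2 - z + 4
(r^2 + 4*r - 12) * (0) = 0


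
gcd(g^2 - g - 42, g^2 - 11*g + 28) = g - 7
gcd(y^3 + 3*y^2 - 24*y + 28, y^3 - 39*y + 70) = y^2 + 5*y - 14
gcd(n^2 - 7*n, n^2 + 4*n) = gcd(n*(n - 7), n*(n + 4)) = n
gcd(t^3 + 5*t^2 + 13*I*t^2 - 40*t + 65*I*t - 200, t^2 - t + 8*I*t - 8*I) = t + 8*I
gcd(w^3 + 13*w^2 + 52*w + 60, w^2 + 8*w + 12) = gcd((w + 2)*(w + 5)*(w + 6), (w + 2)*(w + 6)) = w^2 + 8*w + 12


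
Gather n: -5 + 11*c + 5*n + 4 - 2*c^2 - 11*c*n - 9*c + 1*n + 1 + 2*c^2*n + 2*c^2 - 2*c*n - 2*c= n*(2*c^2 - 13*c + 6)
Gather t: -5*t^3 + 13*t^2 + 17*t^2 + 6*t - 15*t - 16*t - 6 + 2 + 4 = -5*t^3 + 30*t^2 - 25*t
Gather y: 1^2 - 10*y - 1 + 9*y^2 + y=9*y^2 - 9*y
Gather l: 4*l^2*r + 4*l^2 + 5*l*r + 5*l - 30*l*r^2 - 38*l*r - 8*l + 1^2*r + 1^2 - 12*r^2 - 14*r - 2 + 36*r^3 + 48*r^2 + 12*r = l^2*(4*r + 4) + l*(-30*r^2 - 33*r - 3) + 36*r^3 + 36*r^2 - r - 1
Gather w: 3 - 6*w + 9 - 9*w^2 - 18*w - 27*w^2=-36*w^2 - 24*w + 12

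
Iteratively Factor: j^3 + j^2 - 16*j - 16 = (j + 1)*(j^2 - 16) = (j + 1)*(j + 4)*(j - 4)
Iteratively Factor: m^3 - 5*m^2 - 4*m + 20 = (m - 5)*(m^2 - 4) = (m - 5)*(m + 2)*(m - 2)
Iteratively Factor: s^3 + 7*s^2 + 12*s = (s)*(s^2 + 7*s + 12) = s*(s + 4)*(s + 3)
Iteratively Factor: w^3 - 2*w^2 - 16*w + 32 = (w - 4)*(w^2 + 2*w - 8) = (w - 4)*(w - 2)*(w + 4)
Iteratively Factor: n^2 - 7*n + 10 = (n - 5)*(n - 2)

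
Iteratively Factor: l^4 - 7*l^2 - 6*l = (l)*(l^3 - 7*l - 6) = l*(l + 2)*(l^2 - 2*l - 3) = l*(l - 3)*(l + 2)*(l + 1)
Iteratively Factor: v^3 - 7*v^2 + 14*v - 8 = (v - 1)*(v^2 - 6*v + 8) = (v - 4)*(v - 1)*(v - 2)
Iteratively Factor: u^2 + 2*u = (u + 2)*(u)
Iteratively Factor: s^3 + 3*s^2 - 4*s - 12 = (s + 2)*(s^2 + s - 6) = (s + 2)*(s + 3)*(s - 2)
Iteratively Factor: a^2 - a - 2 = (a + 1)*(a - 2)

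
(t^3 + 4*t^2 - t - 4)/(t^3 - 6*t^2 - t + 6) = (t + 4)/(t - 6)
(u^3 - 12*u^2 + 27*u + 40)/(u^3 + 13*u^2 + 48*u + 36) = (u^2 - 13*u + 40)/(u^2 + 12*u + 36)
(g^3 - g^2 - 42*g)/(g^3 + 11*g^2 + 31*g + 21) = g*(g^2 - g - 42)/(g^3 + 11*g^2 + 31*g + 21)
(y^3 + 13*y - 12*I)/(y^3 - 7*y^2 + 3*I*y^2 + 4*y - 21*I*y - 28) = (y - 3*I)/(y - 7)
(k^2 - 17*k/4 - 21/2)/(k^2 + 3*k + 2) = (4*k^2 - 17*k - 42)/(4*(k^2 + 3*k + 2))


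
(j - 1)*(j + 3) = j^2 + 2*j - 3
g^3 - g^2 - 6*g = g*(g - 3)*(g + 2)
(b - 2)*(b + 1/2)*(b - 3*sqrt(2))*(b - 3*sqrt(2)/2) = b^4 - 9*sqrt(2)*b^3/2 - 3*b^3/2 + 8*b^2 + 27*sqrt(2)*b^2/4 - 27*b/2 + 9*sqrt(2)*b/2 - 9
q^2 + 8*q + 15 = (q + 3)*(q + 5)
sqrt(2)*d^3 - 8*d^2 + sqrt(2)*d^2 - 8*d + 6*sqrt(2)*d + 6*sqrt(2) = (d - 3*sqrt(2))*(d - sqrt(2))*(sqrt(2)*d + sqrt(2))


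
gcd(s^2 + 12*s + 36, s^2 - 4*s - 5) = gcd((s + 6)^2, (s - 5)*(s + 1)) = 1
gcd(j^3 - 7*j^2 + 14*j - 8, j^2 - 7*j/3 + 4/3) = j - 1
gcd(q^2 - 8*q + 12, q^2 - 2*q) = q - 2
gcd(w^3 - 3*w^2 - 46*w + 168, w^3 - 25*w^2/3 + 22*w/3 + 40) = w^2 - 10*w + 24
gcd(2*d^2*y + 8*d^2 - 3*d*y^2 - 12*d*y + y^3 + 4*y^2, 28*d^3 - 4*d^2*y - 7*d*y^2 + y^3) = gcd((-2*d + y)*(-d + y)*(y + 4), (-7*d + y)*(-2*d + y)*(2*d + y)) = -2*d + y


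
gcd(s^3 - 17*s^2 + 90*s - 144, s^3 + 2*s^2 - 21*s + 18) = s - 3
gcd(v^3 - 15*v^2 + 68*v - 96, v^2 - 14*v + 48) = v - 8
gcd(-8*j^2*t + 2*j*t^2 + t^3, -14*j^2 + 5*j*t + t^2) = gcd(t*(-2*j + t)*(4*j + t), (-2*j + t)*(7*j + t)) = -2*j + t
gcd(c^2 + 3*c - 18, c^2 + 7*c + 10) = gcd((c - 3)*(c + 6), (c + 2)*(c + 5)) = 1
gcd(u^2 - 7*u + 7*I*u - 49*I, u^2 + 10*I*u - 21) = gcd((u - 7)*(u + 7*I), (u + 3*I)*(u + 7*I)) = u + 7*I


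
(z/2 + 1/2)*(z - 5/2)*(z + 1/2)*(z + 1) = z^4/2 - 17*z^2/8 - 9*z/4 - 5/8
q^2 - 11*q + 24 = (q - 8)*(q - 3)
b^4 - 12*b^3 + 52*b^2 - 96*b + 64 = (b - 4)^2*(b - 2)^2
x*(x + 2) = x^2 + 2*x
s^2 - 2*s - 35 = (s - 7)*(s + 5)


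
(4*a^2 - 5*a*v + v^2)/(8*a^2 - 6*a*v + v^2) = (-a + v)/(-2*a + v)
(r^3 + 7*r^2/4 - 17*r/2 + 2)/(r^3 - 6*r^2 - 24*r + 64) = (r - 1/4)/(r - 8)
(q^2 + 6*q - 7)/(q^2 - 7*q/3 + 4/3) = 3*(q + 7)/(3*q - 4)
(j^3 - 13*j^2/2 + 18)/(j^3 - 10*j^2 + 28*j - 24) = (j + 3/2)/(j - 2)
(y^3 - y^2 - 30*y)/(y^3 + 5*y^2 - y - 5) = y*(y - 6)/(y^2 - 1)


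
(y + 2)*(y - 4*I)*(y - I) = y^3 + 2*y^2 - 5*I*y^2 - 4*y - 10*I*y - 8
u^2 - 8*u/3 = u*(u - 8/3)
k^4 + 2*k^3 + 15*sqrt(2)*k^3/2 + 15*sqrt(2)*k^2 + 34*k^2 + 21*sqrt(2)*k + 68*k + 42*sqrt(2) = (k + 2)*(k + sqrt(2))*(k + 3*sqrt(2))*(k + 7*sqrt(2)/2)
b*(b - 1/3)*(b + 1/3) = b^3 - b/9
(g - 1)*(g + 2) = g^2 + g - 2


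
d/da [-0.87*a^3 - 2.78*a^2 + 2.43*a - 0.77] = -2.61*a^2 - 5.56*a + 2.43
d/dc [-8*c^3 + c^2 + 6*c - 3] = -24*c^2 + 2*c + 6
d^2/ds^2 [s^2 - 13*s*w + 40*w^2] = 2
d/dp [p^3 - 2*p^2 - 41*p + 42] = 3*p^2 - 4*p - 41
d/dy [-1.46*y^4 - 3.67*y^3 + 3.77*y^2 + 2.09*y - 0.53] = -5.84*y^3 - 11.01*y^2 + 7.54*y + 2.09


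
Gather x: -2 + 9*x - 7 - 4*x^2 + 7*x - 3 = -4*x^2 + 16*x - 12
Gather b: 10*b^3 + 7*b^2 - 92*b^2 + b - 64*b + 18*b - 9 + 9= 10*b^3 - 85*b^2 - 45*b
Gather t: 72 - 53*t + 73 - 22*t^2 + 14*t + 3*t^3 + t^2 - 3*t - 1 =3*t^3 - 21*t^2 - 42*t + 144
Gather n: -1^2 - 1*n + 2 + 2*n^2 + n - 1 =2*n^2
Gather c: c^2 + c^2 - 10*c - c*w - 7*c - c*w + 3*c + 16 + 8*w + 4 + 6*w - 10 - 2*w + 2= 2*c^2 + c*(-2*w - 14) + 12*w + 12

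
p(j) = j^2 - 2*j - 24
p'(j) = 2*j - 2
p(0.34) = -24.56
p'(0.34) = -1.32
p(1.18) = -24.97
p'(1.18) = 0.36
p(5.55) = -4.30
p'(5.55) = 9.10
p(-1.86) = -16.82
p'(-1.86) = -5.72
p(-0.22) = -23.51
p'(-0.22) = -2.44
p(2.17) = -23.63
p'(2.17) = 2.34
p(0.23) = -24.41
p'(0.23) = -1.54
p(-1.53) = -18.60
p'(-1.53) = -5.06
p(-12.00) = 144.00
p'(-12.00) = -26.00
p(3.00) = -21.00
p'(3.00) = 4.00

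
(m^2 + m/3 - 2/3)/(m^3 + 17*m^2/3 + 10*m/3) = (3*m^2 + m - 2)/(m*(3*m^2 + 17*m + 10))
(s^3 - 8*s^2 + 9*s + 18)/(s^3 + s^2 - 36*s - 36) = (s - 3)/(s + 6)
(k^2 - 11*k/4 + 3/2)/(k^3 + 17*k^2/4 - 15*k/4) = (k - 2)/(k*(k + 5))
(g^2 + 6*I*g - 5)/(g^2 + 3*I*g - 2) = (g + 5*I)/(g + 2*I)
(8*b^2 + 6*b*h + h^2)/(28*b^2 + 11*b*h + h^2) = (2*b + h)/(7*b + h)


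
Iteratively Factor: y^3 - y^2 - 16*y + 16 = (y + 4)*(y^2 - 5*y + 4) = (y - 1)*(y + 4)*(y - 4)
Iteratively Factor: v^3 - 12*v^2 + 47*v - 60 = (v - 4)*(v^2 - 8*v + 15) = (v - 4)*(v - 3)*(v - 5)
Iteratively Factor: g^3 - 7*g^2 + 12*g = (g - 4)*(g^2 - 3*g) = g*(g - 4)*(g - 3)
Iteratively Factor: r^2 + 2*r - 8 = (r + 4)*(r - 2)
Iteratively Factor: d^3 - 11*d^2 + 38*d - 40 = (d - 2)*(d^2 - 9*d + 20) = (d - 4)*(d - 2)*(d - 5)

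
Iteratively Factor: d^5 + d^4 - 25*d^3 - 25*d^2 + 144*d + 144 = (d + 4)*(d^4 - 3*d^3 - 13*d^2 + 27*d + 36) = (d - 4)*(d + 4)*(d^3 + d^2 - 9*d - 9) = (d - 4)*(d + 1)*(d + 4)*(d^2 - 9) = (d - 4)*(d + 1)*(d + 3)*(d + 4)*(d - 3)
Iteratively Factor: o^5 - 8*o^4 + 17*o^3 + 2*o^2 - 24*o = (o - 2)*(o^4 - 6*o^3 + 5*o^2 + 12*o) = (o - 2)*(o + 1)*(o^3 - 7*o^2 + 12*o) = o*(o - 2)*(o + 1)*(o^2 - 7*o + 12) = o*(o - 4)*(o - 2)*(o + 1)*(o - 3)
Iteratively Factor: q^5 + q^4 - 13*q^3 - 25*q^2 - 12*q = (q - 4)*(q^4 + 5*q^3 + 7*q^2 + 3*q) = q*(q - 4)*(q^3 + 5*q^2 + 7*q + 3) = q*(q - 4)*(q + 1)*(q^2 + 4*q + 3) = q*(q - 4)*(q + 1)^2*(q + 3)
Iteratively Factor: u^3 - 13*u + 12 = (u - 3)*(u^2 + 3*u - 4) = (u - 3)*(u - 1)*(u + 4)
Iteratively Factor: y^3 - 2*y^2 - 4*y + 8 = (y - 2)*(y^2 - 4) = (y - 2)^2*(y + 2)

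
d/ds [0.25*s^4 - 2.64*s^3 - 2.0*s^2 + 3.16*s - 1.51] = 1.0*s^3 - 7.92*s^2 - 4.0*s + 3.16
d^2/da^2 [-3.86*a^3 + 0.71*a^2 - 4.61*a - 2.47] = 1.42 - 23.16*a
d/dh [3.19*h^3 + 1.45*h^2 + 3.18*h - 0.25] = 9.57*h^2 + 2.9*h + 3.18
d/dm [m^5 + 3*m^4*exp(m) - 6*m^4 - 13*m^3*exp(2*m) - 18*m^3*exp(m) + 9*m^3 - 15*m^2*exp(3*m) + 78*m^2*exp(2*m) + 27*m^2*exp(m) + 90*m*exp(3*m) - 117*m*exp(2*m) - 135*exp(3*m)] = 3*m^4*exp(m) + 5*m^4 - 26*m^3*exp(2*m) - 6*m^3*exp(m) - 24*m^3 - 45*m^2*exp(3*m) + 117*m^2*exp(2*m) - 27*m^2*exp(m) + 27*m^2 + 240*m*exp(3*m) - 78*m*exp(2*m) + 54*m*exp(m) - 315*exp(3*m) - 117*exp(2*m)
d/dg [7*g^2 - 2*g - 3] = 14*g - 2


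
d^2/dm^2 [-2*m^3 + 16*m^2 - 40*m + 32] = 32 - 12*m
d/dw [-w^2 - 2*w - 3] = -2*w - 2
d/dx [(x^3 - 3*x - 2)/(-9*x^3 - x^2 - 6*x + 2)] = (-x^4 - 66*x^3 - 51*x^2 - 4*x - 18)/(81*x^6 + 18*x^5 + 109*x^4 - 24*x^3 + 32*x^2 - 24*x + 4)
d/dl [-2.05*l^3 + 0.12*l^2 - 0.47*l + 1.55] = -6.15*l^2 + 0.24*l - 0.47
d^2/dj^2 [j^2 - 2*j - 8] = 2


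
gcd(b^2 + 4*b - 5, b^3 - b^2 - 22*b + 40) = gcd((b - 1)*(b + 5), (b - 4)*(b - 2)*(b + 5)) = b + 5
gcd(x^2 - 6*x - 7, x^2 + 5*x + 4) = x + 1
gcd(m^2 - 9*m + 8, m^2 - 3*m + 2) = m - 1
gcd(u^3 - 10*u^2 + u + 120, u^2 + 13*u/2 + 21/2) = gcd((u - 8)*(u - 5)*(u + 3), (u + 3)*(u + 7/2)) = u + 3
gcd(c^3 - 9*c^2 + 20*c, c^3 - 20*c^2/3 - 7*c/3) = c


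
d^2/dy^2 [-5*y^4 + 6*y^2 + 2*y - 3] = 12 - 60*y^2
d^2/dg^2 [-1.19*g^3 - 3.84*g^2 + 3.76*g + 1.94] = -7.14*g - 7.68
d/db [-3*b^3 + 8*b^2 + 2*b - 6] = -9*b^2 + 16*b + 2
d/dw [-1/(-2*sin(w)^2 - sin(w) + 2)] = -(4*sin(w) + 1)*cos(w)/(-sin(w) + cos(2*w) + 1)^2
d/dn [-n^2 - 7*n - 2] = -2*n - 7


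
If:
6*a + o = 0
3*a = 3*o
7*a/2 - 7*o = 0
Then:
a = 0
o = 0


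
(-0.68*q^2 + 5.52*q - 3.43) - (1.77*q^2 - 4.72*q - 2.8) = -2.45*q^2 + 10.24*q - 0.63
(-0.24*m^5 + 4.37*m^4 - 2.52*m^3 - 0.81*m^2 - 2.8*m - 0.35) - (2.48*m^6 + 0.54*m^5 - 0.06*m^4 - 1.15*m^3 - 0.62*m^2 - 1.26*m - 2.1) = -2.48*m^6 - 0.78*m^5 + 4.43*m^4 - 1.37*m^3 - 0.19*m^2 - 1.54*m + 1.75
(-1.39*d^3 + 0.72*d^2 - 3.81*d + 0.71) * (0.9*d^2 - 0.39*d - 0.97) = -1.251*d^5 + 1.1901*d^4 - 2.3615*d^3 + 1.4265*d^2 + 3.4188*d - 0.6887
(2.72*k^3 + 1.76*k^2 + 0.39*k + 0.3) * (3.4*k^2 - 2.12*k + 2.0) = 9.248*k^5 + 0.217599999999999*k^4 + 3.0348*k^3 + 3.7132*k^2 + 0.144*k + 0.6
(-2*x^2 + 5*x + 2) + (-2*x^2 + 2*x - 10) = -4*x^2 + 7*x - 8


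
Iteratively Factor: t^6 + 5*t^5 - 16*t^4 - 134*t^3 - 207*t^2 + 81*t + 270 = (t + 3)*(t^5 + 2*t^4 - 22*t^3 - 68*t^2 - 3*t + 90) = (t + 2)*(t + 3)*(t^4 - 22*t^2 - 24*t + 45) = (t + 2)*(t + 3)^2*(t^3 - 3*t^2 - 13*t + 15) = (t - 5)*(t + 2)*(t + 3)^2*(t^2 + 2*t - 3) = (t - 5)*(t - 1)*(t + 2)*(t + 3)^2*(t + 3)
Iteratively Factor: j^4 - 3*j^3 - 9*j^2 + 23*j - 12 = (j - 1)*(j^3 - 2*j^2 - 11*j + 12) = (j - 1)*(j + 3)*(j^2 - 5*j + 4) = (j - 1)^2*(j + 3)*(j - 4)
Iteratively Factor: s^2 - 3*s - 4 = (s + 1)*(s - 4)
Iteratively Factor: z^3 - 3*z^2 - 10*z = (z)*(z^2 - 3*z - 10) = z*(z - 5)*(z + 2)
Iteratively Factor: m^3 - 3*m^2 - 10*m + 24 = (m + 3)*(m^2 - 6*m + 8) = (m - 2)*(m + 3)*(m - 4)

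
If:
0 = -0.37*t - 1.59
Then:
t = -4.30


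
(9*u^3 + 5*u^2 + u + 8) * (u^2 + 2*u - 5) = 9*u^5 + 23*u^4 - 34*u^3 - 15*u^2 + 11*u - 40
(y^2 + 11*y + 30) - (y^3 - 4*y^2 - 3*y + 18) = -y^3 + 5*y^2 + 14*y + 12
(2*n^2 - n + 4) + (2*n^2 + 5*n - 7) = 4*n^2 + 4*n - 3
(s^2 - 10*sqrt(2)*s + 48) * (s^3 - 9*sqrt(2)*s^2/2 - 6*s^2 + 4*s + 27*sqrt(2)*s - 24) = s^5 - 29*sqrt(2)*s^4/2 - 6*s^4 + 87*sqrt(2)*s^3 + 142*s^3 - 852*s^2 - 256*sqrt(2)*s^2 + 192*s + 1536*sqrt(2)*s - 1152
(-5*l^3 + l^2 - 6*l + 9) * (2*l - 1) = -10*l^4 + 7*l^3 - 13*l^2 + 24*l - 9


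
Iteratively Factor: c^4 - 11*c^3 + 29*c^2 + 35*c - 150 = (c - 5)*(c^3 - 6*c^2 - c + 30) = (c - 5)*(c - 3)*(c^2 - 3*c - 10) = (c - 5)*(c - 3)*(c + 2)*(c - 5)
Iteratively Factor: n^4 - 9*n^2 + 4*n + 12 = (n + 3)*(n^3 - 3*n^2 + 4) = (n - 2)*(n + 3)*(n^2 - n - 2) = (n - 2)^2*(n + 3)*(n + 1)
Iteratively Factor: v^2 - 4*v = (v)*(v - 4)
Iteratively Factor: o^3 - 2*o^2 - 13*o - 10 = (o - 5)*(o^2 + 3*o + 2) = (o - 5)*(o + 2)*(o + 1)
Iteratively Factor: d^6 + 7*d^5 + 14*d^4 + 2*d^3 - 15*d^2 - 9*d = (d)*(d^5 + 7*d^4 + 14*d^3 + 2*d^2 - 15*d - 9) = d*(d + 3)*(d^4 + 4*d^3 + 2*d^2 - 4*d - 3) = d*(d - 1)*(d + 3)*(d^3 + 5*d^2 + 7*d + 3) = d*(d - 1)*(d + 1)*(d + 3)*(d^2 + 4*d + 3) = d*(d - 1)*(d + 1)^2*(d + 3)*(d + 3)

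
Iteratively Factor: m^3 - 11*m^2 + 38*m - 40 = (m - 2)*(m^2 - 9*m + 20) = (m - 5)*(m - 2)*(m - 4)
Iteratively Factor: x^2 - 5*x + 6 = (x - 3)*(x - 2)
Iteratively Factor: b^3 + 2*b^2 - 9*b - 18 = (b + 2)*(b^2 - 9) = (b + 2)*(b + 3)*(b - 3)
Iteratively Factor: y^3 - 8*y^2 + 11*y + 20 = (y - 4)*(y^2 - 4*y - 5) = (y - 4)*(y + 1)*(y - 5)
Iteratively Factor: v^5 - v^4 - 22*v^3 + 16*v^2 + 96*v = (v)*(v^4 - v^3 - 22*v^2 + 16*v + 96) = v*(v + 4)*(v^3 - 5*v^2 - 2*v + 24) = v*(v - 3)*(v + 4)*(v^2 - 2*v - 8) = v*(v - 4)*(v - 3)*(v + 4)*(v + 2)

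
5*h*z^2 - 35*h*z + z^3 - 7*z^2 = z*(5*h + z)*(z - 7)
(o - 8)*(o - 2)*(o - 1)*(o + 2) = o^4 - 9*o^3 + 4*o^2 + 36*o - 32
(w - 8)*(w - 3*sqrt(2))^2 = w^3 - 6*sqrt(2)*w^2 - 8*w^2 + 18*w + 48*sqrt(2)*w - 144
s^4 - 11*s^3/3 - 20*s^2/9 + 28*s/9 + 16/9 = (s - 4)*(s - 1)*(s + 2/3)^2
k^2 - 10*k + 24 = (k - 6)*(k - 4)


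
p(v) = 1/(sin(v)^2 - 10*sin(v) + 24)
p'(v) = (-2*sin(v)*cos(v) + 10*cos(v))/(sin(v)^2 - 10*sin(v) + 24)^2 = 2*(5 - sin(v))*cos(v)/(sin(v)^2 - 10*sin(v) + 24)^2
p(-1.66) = 0.03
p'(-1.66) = -0.00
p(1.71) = 0.07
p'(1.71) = -0.00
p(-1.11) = 0.03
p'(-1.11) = 0.00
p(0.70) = 0.06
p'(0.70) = 0.02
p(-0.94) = 0.03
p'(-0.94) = 0.01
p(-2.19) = 0.03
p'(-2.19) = -0.01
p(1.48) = 0.07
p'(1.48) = 0.00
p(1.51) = 0.07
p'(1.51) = 0.00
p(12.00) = 0.03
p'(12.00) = 0.01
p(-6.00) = 0.05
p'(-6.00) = 0.02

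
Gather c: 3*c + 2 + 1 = 3*c + 3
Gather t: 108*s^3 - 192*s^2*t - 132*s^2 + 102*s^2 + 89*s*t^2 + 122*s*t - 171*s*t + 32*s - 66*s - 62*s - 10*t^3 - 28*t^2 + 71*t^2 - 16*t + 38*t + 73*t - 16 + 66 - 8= 108*s^3 - 30*s^2 - 96*s - 10*t^3 + t^2*(89*s + 43) + t*(-192*s^2 - 49*s + 95) + 42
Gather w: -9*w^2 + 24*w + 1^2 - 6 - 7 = -9*w^2 + 24*w - 12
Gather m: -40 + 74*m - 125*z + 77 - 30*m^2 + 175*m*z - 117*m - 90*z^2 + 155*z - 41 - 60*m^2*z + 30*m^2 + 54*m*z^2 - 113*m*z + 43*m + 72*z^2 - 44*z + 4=-60*m^2*z + m*(54*z^2 + 62*z) - 18*z^2 - 14*z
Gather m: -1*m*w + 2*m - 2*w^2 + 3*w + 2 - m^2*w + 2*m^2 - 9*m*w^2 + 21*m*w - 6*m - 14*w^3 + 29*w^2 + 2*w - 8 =m^2*(2 - w) + m*(-9*w^2 + 20*w - 4) - 14*w^3 + 27*w^2 + 5*w - 6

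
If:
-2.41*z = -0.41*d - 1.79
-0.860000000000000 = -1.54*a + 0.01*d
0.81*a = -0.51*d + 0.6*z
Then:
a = 0.56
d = -0.02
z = 0.74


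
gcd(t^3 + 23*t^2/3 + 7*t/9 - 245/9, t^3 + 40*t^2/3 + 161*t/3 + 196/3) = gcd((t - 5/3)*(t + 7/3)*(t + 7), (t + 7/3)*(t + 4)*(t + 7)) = t^2 + 28*t/3 + 49/3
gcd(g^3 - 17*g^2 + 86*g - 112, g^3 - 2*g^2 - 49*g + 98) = g^2 - 9*g + 14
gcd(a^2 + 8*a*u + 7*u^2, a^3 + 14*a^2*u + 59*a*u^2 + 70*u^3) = a + 7*u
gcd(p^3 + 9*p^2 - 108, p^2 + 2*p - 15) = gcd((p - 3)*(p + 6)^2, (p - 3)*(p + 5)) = p - 3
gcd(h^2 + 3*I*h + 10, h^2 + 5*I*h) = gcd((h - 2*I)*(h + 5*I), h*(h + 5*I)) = h + 5*I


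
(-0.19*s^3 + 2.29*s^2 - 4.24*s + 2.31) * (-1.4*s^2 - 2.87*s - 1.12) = 0.266*s^5 - 2.6607*s^4 - 0.423500000000001*s^3 + 6.37*s^2 - 1.8809*s - 2.5872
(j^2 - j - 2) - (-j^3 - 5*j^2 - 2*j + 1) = j^3 + 6*j^2 + j - 3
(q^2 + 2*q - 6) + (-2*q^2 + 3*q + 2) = -q^2 + 5*q - 4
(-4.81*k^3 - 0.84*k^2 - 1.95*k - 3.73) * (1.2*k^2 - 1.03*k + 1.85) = -5.772*k^5 + 3.9463*k^4 - 10.3733*k^3 - 4.0215*k^2 + 0.2344*k - 6.9005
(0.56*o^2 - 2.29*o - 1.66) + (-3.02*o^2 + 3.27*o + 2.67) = -2.46*o^2 + 0.98*o + 1.01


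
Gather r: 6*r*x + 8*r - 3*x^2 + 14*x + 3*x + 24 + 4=r*(6*x + 8) - 3*x^2 + 17*x + 28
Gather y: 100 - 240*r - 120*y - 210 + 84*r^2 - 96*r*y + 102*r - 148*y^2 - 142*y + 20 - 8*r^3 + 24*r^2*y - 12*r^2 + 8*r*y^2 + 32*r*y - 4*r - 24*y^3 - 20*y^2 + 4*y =-8*r^3 + 72*r^2 - 142*r - 24*y^3 + y^2*(8*r - 168) + y*(24*r^2 - 64*r - 258) - 90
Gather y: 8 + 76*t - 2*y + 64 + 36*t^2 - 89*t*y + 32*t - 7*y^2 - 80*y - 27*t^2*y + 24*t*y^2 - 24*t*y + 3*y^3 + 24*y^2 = 36*t^2 + 108*t + 3*y^3 + y^2*(24*t + 17) + y*(-27*t^2 - 113*t - 82) + 72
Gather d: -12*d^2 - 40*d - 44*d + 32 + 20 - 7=-12*d^2 - 84*d + 45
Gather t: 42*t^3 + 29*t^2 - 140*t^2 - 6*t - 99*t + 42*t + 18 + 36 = 42*t^3 - 111*t^2 - 63*t + 54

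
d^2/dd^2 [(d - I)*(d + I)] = 2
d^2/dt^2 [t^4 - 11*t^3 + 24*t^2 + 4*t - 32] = 12*t^2 - 66*t + 48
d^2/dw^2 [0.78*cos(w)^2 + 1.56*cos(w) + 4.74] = -1.56*cos(w) - 1.56*cos(2*w)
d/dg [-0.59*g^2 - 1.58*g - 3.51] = -1.18*g - 1.58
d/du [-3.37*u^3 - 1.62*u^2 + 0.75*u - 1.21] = -10.11*u^2 - 3.24*u + 0.75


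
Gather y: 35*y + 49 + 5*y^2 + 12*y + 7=5*y^2 + 47*y + 56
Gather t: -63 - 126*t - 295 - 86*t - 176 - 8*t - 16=-220*t - 550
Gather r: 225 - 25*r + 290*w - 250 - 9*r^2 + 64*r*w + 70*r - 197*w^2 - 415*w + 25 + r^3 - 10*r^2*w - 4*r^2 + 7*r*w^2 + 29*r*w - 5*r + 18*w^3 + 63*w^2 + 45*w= r^3 + r^2*(-10*w - 13) + r*(7*w^2 + 93*w + 40) + 18*w^3 - 134*w^2 - 80*w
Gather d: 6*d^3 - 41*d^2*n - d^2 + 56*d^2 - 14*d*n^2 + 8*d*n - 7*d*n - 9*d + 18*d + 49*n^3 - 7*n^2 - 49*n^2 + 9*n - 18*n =6*d^3 + d^2*(55 - 41*n) + d*(-14*n^2 + n + 9) + 49*n^3 - 56*n^2 - 9*n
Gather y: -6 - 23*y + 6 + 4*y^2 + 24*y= 4*y^2 + y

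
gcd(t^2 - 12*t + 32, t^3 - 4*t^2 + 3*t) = 1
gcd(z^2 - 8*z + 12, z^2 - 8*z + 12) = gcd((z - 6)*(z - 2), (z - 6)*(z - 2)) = z^2 - 8*z + 12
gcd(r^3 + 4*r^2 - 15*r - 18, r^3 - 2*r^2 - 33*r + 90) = r^2 + 3*r - 18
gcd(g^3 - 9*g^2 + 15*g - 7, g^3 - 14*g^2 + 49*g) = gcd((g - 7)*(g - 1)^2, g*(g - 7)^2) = g - 7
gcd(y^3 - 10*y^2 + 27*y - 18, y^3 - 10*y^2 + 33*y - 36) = y - 3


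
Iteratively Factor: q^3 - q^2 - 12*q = (q)*(q^2 - q - 12) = q*(q - 4)*(q + 3)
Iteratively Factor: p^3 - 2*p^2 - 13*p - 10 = (p - 5)*(p^2 + 3*p + 2) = (p - 5)*(p + 1)*(p + 2)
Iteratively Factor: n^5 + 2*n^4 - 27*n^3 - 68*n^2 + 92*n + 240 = (n + 3)*(n^4 - n^3 - 24*n^2 + 4*n + 80) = (n + 3)*(n + 4)*(n^3 - 5*n^2 - 4*n + 20) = (n + 2)*(n + 3)*(n + 4)*(n^2 - 7*n + 10) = (n - 2)*(n + 2)*(n + 3)*(n + 4)*(n - 5)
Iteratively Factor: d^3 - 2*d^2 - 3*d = (d)*(d^2 - 2*d - 3) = d*(d - 3)*(d + 1)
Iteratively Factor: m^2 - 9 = (m - 3)*(m + 3)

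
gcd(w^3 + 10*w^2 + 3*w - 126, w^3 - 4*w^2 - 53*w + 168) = w^2 + 4*w - 21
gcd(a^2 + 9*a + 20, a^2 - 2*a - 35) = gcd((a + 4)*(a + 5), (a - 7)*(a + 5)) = a + 5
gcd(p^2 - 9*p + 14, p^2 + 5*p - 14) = p - 2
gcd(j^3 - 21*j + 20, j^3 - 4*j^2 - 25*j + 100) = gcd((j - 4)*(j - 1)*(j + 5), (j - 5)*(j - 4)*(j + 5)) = j^2 + j - 20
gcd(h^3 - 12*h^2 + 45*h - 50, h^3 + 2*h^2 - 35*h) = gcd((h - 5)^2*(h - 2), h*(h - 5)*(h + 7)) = h - 5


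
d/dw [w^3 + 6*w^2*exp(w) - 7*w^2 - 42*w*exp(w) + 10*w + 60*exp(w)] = 6*w^2*exp(w) + 3*w^2 - 30*w*exp(w) - 14*w + 18*exp(w) + 10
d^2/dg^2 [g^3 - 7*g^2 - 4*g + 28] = 6*g - 14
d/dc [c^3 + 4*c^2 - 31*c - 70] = 3*c^2 + 8*c - 31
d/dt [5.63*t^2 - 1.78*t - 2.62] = 11.26*t - 1.78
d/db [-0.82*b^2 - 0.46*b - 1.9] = -1.64*b - 0.46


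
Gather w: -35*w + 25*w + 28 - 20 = 8 - 10*w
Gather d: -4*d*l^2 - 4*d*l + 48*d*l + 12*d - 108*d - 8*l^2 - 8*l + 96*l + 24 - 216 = d*(-4*l^2 + 44*l - 96) - 8*l^2 + 88*l - 192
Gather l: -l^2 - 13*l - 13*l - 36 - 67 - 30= -l^2 - 26*l - 133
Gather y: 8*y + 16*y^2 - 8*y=16*y^2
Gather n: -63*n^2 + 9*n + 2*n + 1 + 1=-63*n^2 + 11*n + 2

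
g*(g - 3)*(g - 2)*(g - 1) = g^4 - 6*g^3 + 11*g^2 - 6*g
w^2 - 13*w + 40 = (w - 8)*(w - 5)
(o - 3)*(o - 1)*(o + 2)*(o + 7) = o^4 + 5*o^3 - 19*o^2 - 29*o + 42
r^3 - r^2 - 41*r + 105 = (r - 5)*(r - 3)*(r + 7)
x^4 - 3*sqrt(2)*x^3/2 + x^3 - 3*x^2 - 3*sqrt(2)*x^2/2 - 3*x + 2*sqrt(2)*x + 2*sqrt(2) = (x + 1)*(x - 2*sqrt(2))*(x - sqrt(2)/2)*(x + sqrt(2))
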